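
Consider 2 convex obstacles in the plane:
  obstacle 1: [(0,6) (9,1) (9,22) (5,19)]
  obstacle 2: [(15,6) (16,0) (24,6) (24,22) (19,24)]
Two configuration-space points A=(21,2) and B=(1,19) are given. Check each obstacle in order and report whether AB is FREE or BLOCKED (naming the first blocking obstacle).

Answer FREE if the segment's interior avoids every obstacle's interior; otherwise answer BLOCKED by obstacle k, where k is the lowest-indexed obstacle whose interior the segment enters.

Obstacle 1 [(0,6) (9,1) (9,22) (5,19)]:
  edge (0,6)–(9,1): clear
  edge (9,1)–(9,22): crosses AB
  edge (9,22)–(5,19): clear
  edge (5,19)–(0,6): crosses AB
  → BLOCKED
Obstacle 2 [(15,6) (16,0) (24,6) (24,22) (19,24)]:
  edge (15,6)–(16,0): clear
  edge (16,0)–(24,6): crosses AB
  edge (24,6)–(24,22): clear
  edge (24,22)–(19,24): clear
  edge (19,24)–(15,6): crosses AB
  → BLOCKED

BLOCKED by obstacle 1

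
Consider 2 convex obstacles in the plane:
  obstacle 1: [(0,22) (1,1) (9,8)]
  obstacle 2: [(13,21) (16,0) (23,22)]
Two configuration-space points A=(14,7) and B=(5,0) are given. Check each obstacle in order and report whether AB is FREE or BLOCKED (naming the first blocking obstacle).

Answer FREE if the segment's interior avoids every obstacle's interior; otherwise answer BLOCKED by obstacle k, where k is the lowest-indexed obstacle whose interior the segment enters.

Obstacle 1 [(0,22) (1,1) (9,8)]:
  edge (0,22)–(1,1): clear
  edge (1,1)–(9,8): clear
  edge (9,8)–(0,22): clear
  midpoint (19/2,7/2) outside
  → clear
Obstacle 2 [(13,21) (16,0) (23,22)]:
  edge (13,21)–(16,0): clear
  edge (16,0)–(23,22): clear
  edge (23,22)–(13,21): clear
  midpoint (19/2,7/2) outside
  → clear

FREE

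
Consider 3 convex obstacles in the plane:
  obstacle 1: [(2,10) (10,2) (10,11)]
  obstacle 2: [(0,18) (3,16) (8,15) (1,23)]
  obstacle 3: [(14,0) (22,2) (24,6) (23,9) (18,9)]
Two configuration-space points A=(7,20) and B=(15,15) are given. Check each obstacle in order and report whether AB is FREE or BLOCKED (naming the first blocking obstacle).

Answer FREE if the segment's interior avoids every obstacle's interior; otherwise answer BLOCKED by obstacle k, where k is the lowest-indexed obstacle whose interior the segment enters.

Obstacle 1 [(2,10) (10,2) (10,11)]:
  edge (2,10)–(10,2): clear
  edge (10,2)–(10,11): clear
  edge (10,11)–(2,10): clear
  midpoint (11,35/2) outside
  → clear
Obstacle 2 [(0,18) (3,16) (8,15) (1,23)]:
  edge (0,18)–(3,16): clear
  edge (3,16)–(8,15): clear
  edge (8,15)–(1,23): clear
  edge (1,23)–(0,18): clear
  midpoint (11,35/2) outside
  → clear
Obstacle 3 [(14,0) (22,2) (24,6) (23,9) (18,9)]:
  edge (14,0)–(22,2): clear
  edge (22,2)–(24,6): clear
  edge (24,6)–(23,9): clear
  edge (23,9)–(18,9): clear
  edge (18,9)–(14,0): clear
  midpoint (11,35/2) outside
  → clear

FREE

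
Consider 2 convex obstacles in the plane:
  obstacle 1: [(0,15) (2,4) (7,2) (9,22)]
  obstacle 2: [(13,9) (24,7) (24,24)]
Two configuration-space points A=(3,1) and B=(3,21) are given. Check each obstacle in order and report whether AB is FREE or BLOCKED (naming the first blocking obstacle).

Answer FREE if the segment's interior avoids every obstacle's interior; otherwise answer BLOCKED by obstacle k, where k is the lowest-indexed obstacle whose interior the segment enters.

BLOCKED by obstacle 1

Obstacle 1 [(0,15) (2,4) (7,2) (9,22)]:
  edge (0,15)–(2,4): clear
  edge (2,4)–(7,2): crosses AB
  edge (7,2)–(9,22): clear
  edge (9,22)–(0,15): crosses AB
  → BLOCKED
Obstacle 2 [(13,9) (24,7) (24,24)]:
  edge (13,9)–(24,7): clear
  edge (24,7)–(24,24): clear
  edge (24,24)–(13,9): clear
  midpoint (3,11) outside
  → clear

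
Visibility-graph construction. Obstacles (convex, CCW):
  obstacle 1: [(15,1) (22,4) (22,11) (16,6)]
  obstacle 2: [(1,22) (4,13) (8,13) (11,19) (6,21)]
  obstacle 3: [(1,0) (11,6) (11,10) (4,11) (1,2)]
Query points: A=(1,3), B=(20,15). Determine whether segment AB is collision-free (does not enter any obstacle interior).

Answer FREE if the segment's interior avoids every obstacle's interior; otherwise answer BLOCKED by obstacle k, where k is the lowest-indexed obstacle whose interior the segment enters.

BLOCKED by obstacle 3

Obstacle 1 [(15,1) (22,4) (22,11) (16,6)]:
  edge (15,1)–(22,4): clear
  edge (22,4)–(22,11): clear
  edge (22,11)–(16,6): clear
  edge (16,6)–(15,1): clear
  midpoint (21/2,9) outside
  → clear
Obstacle 2 [(1,22) (4,13) (8,13) (11,19) (6,21)]:
  edge (1,22)–(4,13): clear
  edge (4,13)–(8,13): clear
  edge (8,13)–(11,19): clear
  edge (11,19)–(6,21): clear
  edge (6,21)–(1,22): clear
  midpoint (21/2,9) outside
  → clear
Obstacle 3 [(1,0) (11,6) (11,10) (4,11) (1,2)]:
  edge (1,0)–(11,6): clear
  edge (11,6)–(11,10): crosses AB
  edge (11,10)–(4,11): clear
  edge (4,11)–(1,2): crosses AB
  edge (1,2)–(1,0): clear
  → BLOCKED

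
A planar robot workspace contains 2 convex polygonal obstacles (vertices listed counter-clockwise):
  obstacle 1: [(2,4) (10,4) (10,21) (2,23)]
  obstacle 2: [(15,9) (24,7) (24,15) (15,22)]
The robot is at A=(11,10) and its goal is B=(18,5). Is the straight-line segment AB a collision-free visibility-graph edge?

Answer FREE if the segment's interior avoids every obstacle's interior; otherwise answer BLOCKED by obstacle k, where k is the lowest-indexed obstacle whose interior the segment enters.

FREE

Obstacle 1 [(2,4) (10,4) (10,21) (2,23)]:
  edge (2,4)–(10,4): clear
  edge (10,4)–(10,21): clear
  edge (10,21)–(2,23): clear
  edge (2,23)–(2,4): clear
  midpoint (29/2,15/2) outside
  → clear
Obstacle 2 [(15,9) (24,7) (24,15) (15,22)]:
  edge (15,9)–(24,7): clear
  edge (24,7)–(24,15): clear
  edge (24,15)–(15,22): clear
  edge (15,22)–(15,9): clear
  midpoint (29/2,15/2) outside
  → clear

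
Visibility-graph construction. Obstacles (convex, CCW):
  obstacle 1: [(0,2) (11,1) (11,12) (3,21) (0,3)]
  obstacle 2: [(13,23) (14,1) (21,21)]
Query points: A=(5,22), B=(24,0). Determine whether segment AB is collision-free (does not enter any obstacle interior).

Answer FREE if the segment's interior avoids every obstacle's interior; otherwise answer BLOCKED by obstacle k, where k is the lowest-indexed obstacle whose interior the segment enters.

BLOCKED by obstacle 2

Obstacle 1 [(0,2) (11,1) (11,12) (3,21) (0,3)]:
  edge (0,2)–(11,1): clear
  edge (11,1)–(11,12): clear
  edge (11,12)–(3,21): clear
  edge (3,21)–(0,3): clear
  edge (0,3)–(0,2): clear
  midpoint (29/2,11) outside
  → clear
Obstacle 2 [(13,23) (14,1) (21,21)]:
  edge (13,23)–(14,1): crosses AB
  edge (14,1)–(21,21): crosses AB
  edge (21,21)–(13,23): clear
  → BLOCKED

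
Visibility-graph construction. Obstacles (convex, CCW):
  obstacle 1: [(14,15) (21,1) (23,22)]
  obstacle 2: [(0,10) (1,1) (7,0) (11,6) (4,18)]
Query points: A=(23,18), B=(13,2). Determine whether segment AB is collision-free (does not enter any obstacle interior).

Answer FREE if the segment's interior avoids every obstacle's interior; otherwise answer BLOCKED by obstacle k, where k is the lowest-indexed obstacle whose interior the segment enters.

BLOCKED by obstacle 1

Obstacle 1 [(14,15) (21,1) (23,22)]:
  edge (14,15)–(21,1): crosses AB
  edge (21,1)–(23,22): crosses AB
  edge (23,22)–(14,15): clear
  → BLOCKED
Obstacle 2 [(0,10) (1,1) (7,0) (11,6) (4,18)]:
  edge (0,10)–(1,1): clear
  edge (1,1)–(7,0): clear
  edge (7,0)–(11,6): clear
  edge (11,6)–(4,18): clear
  edge (4,18)–(0,10): clear
  midpoint (18,10) outside
  → clear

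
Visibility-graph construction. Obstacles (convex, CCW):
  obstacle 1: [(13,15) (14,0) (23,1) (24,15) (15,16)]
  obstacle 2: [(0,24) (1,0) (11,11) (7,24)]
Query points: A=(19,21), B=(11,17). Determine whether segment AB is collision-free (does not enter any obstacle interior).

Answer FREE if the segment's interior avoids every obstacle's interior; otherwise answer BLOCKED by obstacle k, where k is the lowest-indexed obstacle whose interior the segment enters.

FREE

Obstacle 1 [(13,15) (14,0) (23,1) (24,15) (15,16)]:
  edge (13,15)–(14,0): clear
  edge (14,0)–(23,1): clear
  edge (23,1)–(24,15): clear
  edge (24,15)–(15,16): clear
  edge (15,16)–(13,15): clear
  midpoint (15,19) outside
  → clear
Obstacle 2 [(0,24) (1,0) (11,11) (7,24)]:
  edge (0,24)–(1,0): clear
  edge (1,0)–(11,11): clear
  edge (11,11)–(7,24): clear
  edge (7,24)–(0,24): clear
  midpoint (15,19) outside
  → clear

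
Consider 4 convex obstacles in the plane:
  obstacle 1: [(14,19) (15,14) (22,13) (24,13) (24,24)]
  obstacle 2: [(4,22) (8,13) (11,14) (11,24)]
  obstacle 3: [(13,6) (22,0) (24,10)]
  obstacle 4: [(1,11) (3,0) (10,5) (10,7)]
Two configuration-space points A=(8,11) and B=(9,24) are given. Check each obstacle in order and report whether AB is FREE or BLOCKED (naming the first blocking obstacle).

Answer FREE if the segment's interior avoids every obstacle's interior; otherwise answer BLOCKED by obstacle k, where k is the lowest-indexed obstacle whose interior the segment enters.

Obstacle 1 [(14,19) (15,14) (22,13) (24,13) (24,24)]:
  edge (14,19)–(15,14): clear
  edge (15,14)–(22,13): clear
  edge (22,13)–(24,13): clear
  edge (24,13)–(24,24): clear
  edge (24,24)–(14,19): clear
  midpoint (17/2,35/2) outside
  → clear
Obstacle 2 [(4,22) (8,13) (11,14) (11,24)]:
  edge (4,22)–(8,13): clear
  edge (8,13)–(11,14): crosses AB
  edge (11,14)–(11,24): clear
  edge (11,24)–(4,22): crosses AB
  → BLOCKED
Obstacle 3 [(13,6) (22,0) (24,10)]:
  edge (13,6)–(22,0): clear
  edge (22,0)–(24,10): clear
  edge (24,10)–(13,6): clear
  midpoint (17/2,35/2) outside
  → clear
Obstacle 4 [(1,11) (3,0) (10,5) (10,7)]:
  edge (1,11)–(3,0): clear
  edge (3,0)–(10,5): clear
  edge (10,5)–(10,7): clear
  edge (10,7)–(1,11): clear
  midpoint (17/2,35/2) outside
  → clear

BLOCKED by obstacle 2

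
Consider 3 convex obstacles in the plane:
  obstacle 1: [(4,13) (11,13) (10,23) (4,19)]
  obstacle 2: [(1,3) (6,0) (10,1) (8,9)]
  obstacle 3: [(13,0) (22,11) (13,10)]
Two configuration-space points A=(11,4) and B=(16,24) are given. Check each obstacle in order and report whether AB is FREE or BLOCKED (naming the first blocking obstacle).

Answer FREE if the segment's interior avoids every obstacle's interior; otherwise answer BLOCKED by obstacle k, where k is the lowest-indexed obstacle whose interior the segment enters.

Obstacle 1 [(4,13) (11,13) (10,23) (4,19)]:
  edge (4,13)–(11,13): clear
  edge (11,13)–(10,23): clear
  edge (10,23)–(4,19): clear
  edge (4,19)–(4,13): clear
  midpoint (27/2,14) outside
  → clear
Obstacle 2 [(1,3) (6,0) (10,1) (8,9)]:
  edge (1,3)–(6,0): clear
  edge (6,0)–(10,1): clear
  edge (10,1)–(8,9): clear
  edge (8,9)–(1,3): clear
  midpoint (27/2,14) outside
  → clear
Obstacle 3 [(13,0) (22,11) (13,10)]:
  edge (13,0)–(22,11): clear
  edge (22,11)–(13,10): clear
  edge (13,10)–(13,0): clear
  midpoint (27/2,14) outside
  → clear

FREE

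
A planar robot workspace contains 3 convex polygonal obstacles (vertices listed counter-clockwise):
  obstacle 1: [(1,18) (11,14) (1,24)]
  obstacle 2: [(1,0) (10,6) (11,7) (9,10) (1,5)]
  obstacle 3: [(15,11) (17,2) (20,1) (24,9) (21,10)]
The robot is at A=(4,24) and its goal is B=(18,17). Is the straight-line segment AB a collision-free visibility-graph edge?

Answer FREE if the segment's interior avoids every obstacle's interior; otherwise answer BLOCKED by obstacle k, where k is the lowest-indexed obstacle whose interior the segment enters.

Obstacle 1 [(1,18) (11,14) (1,24)]:
  edge (1,18)–(11,14): clear
  edge (11,14)–(1,24): clear
  edge (1,24)–(1,18): clear
  midpoint (11,41/2) outside
  → clear
Obstacle 2 [(1,0) (10,6) (11,7) (9,10) (1,5)]:
  edge (1,0)–(10,6): clear
  edge (10,6)–(11,7): clear
  edge (11,7)–(9,10): clear
  edge (9,10)–(1,5): clear
  edge (1,5)–(1,0): clear
  midpoint (11,41/2) outside
  → clear
Obstacle 3 [(15,11) (17,2) (20,1) (24,9) (21,10)]:
  edge (15,11)–(17,2): clear
  edge (17,2)–(20,1): clear
  edge (20,1)–(24,9): clear
  edge (24,9)–(21,10): clear
  edge (21,10)–(15,11): clear
  midpoint (11,41/2) outside
  → clear

FREE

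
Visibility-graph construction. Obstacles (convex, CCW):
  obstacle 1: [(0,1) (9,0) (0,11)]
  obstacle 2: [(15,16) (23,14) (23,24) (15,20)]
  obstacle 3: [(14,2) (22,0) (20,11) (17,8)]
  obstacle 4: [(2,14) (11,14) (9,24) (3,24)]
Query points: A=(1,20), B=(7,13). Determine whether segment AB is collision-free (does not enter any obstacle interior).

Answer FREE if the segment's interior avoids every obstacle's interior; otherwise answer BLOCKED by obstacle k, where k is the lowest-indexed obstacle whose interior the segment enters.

Obstacle 1 [(0,1) (9,0) (0,11)]:
  edge (0,1)–(9,0): clear
  edge (9,0)–(0,11): clear
  edge (0,11)–(0,1): clear
  midpoint (4,33/2) outside
  → clear
Obstacle 2 [(15,16) (23,14) (23,24) (15,20)]:
  edge (15,16)–(23,14): clear
  edge (23,14)–(23,24): clear
  edge (23,24)–(15,20): clear
  edge (15,20)–(15,16): clear
  midpoint (4,33/2) outside
  → clear
Obstacle 3 [(14,2) (22,0) (20,11) (17,8)]:
  edge (14,2)–(22,0): clear
  edge (22,0)–(20,11): clear
  edge (20,11)–(17,8): clear
  edge (17,8)–(14,2): clear
  midpoint (4,33/2) outside
  → clear
Obstacle 4 [(2,14) (11,14) (9,24) (3,24)]:
  edge (2,14)–(11,14): crosses AB
  edge (11,14)–(9,24): clear
  edge (9,24)–(3,24): clear
  edge (3,24)–(2,14): crosses AB
  → BLOCKED

BLOCKED by obstacle 4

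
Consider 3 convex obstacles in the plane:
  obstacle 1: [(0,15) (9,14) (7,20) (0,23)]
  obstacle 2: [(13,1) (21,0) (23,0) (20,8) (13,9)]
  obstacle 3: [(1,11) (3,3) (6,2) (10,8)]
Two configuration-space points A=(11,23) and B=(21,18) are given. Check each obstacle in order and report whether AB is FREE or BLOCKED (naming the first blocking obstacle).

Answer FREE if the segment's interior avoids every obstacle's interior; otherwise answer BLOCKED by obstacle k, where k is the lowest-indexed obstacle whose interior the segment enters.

Obstacle 1 [(0,15) (9,14) (7,20) (0,23)]:
  edge (0,15)–(9,14): clear
  edge (9,14)–(7,20): clear
  edge (7,20)–(0,23): clear
  edge (0,23)–(0,15): clear
  midpoint (16,41/2) outside
  → clear
Obstacle 2 [(13,1) (21,0) (23,0) (20,8) (13,9)]:
  edge (13,1)–(21,0): clear
  edge (21,0)–(23,0): clear
  edge (23,0)–(20,8): clear
  edge (20,8)–(13,9): clear
  edge (13,9)–(13,1): clear
  midpoint (16,41/2) outside
  → clear
Obstacle 3 [(1,11) (3,3) (6,2) (10,8)]:
  edge (1,11)–(3,3): clear
  edge (3,3)–(6,2): clear
  edge (6,2)–(10,8): clear
  edge (10,8)–(1,11): clear
  midpoint (16,41/2) outside
  → clear

FREE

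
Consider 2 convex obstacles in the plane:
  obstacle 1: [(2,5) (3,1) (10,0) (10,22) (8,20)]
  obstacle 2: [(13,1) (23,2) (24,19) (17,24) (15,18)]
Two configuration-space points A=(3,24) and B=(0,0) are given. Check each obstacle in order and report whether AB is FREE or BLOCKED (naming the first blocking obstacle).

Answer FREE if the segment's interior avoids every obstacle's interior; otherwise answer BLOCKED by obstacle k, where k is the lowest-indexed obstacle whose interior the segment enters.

FREE

Obstacle 1 [(2,5) (3,1) (10,0) (10,22) (8,20)]:
  edge (2,5)–(3,1): clear
  edge (3,1)–(10,0): clear
  edge (10,0)–(10,22): clear
  edge (10,22)–(8,20): clear
  edge (8,20)–(2,5): clear
  midpoint (3/2,12) outside
  → clear
Obstacle 2 [(13,1) (23,2) (24,19) (17,24) (15,18)]:
  edge (13,1)–(23,2): clear
  edge (23,2)–(24,19): clear
  edge (24,19)–(17,24): clear
  edge (17,24)–(15,18): clear
  edge (15,18)–(13,1): clear
  midpoint (3/2,12) outside
  → clear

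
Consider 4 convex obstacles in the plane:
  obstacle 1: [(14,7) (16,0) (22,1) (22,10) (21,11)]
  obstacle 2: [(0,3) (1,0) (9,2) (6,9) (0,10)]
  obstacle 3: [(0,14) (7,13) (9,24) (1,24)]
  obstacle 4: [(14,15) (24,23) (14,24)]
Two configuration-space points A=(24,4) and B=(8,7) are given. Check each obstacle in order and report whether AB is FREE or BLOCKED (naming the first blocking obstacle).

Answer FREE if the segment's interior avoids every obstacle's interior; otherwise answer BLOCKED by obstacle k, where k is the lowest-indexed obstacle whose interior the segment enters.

Obstacle 1 [(14,7) (16,0) (22,1) (22,10) (21,11)]:
  edge (14,7)–(16,0): crosses AB
  edge (16,0)–(22,1): clear
  edge (22,1)–(22,10): crosses AB
  edge (22,10)–(21,11): clear
  edge (21,11)–(14,7): clear
  → BLOCKED
Obstacle 2 [(0,3) (1,0) (9,2) (6,9) (0,10)]:
  edge (0,3)–(1,0): clear
  edge (1,0)–(9,2): clear
  edge (9,2)–(6,9): clear
  edge (6,9)–(0,10): clear
  edge (0,10)–(0,3): clear
  midpoint (16,11/2) outside
  → clear
Obstacle 3 [(0,14) (7,13) (9,24) (1,24)]:
  edge (0,14)–(7,13): clear
  edge (7,13)–(9,24): clear
  edge (9,24)–(1,24): clear
  edge (1,24)–(0,14): clear
  midpoint (16,11/2) outside
  → clear
Obstacle 4 [(14,15) (24,23) (14,24)]:
  edge (14,15)–(24,23): clear
  edge (24,23)–(14,24): clear
  edge (14,24)–(14,15): clear
  midpoint (16,11/2) outside
  → clear

BLOCKED by obstacle 1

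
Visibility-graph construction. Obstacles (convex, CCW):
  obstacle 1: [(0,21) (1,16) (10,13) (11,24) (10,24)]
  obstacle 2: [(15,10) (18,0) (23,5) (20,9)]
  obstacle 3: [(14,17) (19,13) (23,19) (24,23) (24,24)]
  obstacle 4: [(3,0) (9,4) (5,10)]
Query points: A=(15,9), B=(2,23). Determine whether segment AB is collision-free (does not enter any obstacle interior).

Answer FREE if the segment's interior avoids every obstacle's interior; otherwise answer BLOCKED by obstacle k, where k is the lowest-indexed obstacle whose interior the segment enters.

BLOCKED by obstacle 1

Obstacle 1 [(0,21) (1,16) (10,13) (11,24) (10,24)]:
  edge (0,21)–(1,16): clear
  edge (1,16)–(10,13): clear
  edge (10,13)–(11,24): crosses AB
  edge (11,24)–(10,24): clear
  edge (10,24)–(0,21): crosses AB
  → BLOCKED
Obstacle 2 [(15,10) (18,0) (23,5) (20,9)]:
  edge (15,10)–(18,0): clear
  edge (18,0)–(23,5): clear
  edge (23,5)–(20,9): clear
  edge (20,9)–(15,10): clear
  midpoint (17/2,16) outside
  → clear
Obstacle 3 [(14,17) (19,13) (23,19) (24,23) (24,24)]:
  edge (14,17)–(19,13): clear
  edge (19,13)–(23,19): clear
  edge (23,19)–(24,23): clear
  edge (24,23)–(24,24): clear
  edge (24,24)–(14,17): clear
  midpoint (17/2,16) outside
  → clear
Obstacle 4 [(3,0) (9,4) (5,10)]:
  edge (3,0)–(9,4): clear
  edge (9,4)–(5,10): clear
  edge (5,10)–(3,0): clear
  midpoint (17/2,16) outside
  → clear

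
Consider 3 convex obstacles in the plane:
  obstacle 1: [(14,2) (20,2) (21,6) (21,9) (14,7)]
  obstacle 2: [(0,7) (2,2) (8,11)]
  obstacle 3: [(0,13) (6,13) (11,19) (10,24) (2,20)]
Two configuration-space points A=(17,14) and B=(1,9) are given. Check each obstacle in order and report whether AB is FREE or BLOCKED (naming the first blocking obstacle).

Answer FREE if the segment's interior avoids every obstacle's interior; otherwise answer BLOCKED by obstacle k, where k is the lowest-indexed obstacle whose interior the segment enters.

FREE

Obstacle 1 [(14,2) (20,2) (21,6) (21,9) (14,7)]:
  edge (14,2)–(20,2): clear
  edge (20,2)–(21,6): clear
  edge (21,6)–(21,9): clear
  edge (21,9)–(14,7): clear
  edge (14,7)–(14,2): clear
  midpoint (9,23/2) outside
  → clear
Obstacle 2 [(0,7) (2,2) (8,11)]:
  edge (0,7)–(2,2): clear
  edge (2,2)–(8,11): clear
  edge (8,11)–(0,7): clear
  midpoint (9,23/2) outside
  → clear
Obstacle 3 [(0,13) (6,13) (11,19) (10,24) (2,20)]:
  edge (0,13)–(6,13): clear
  edge (6,13)–(11,19): clear
  edge (11,19)–(10,24): clear
  edge (10,24)–(2,20): clear
  edge (2,20)–(0,13): clear
  midpoint (9,23/2) outside
  → clear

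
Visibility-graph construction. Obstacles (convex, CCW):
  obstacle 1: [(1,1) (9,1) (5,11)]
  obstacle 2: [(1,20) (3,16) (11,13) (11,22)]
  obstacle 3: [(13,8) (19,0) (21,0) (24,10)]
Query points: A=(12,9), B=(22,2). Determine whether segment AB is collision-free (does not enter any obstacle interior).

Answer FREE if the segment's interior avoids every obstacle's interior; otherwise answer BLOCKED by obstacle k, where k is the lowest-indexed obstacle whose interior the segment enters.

BLOCKED by obstacle 3

Obstacle 1 [(1,1) (9,1) (5,11)]:
  edge (1,1)–(9,1): clear
  edge (9,1)–(5,11): clear
  edge (5,11)–(1,1): clear
  midpoint (17,11/2) outside
  → clear
Obstacle 2 [(1,20) (3,16) (11,13) (11,22)]:
  edge (1,20)–(3,16): clear
  edge (3,16)–(11,13): clear
  edge (11,13)–(11,22): clear
  edge (11,22)–(1,20): clear
  midpoint (17,11/2) outside
  → clear
Obstacle 3 [(13,8) (19,0) (21,0) (24,10)]:
  edge (13,8)–(19,0): clear
  edge (19,0)–(21,0): clear
  edge (21,0)–(24,10): crosses AB
  edge (24,10)–(13,8): crosses AB
  → BLOCKED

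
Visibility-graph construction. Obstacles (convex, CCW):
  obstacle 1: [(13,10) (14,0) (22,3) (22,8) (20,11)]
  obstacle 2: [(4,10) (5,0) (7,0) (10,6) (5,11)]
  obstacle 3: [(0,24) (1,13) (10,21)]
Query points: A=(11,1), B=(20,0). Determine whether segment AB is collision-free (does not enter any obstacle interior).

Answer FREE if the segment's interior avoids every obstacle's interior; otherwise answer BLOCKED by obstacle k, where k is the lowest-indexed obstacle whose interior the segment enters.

Obstacle 1 [(13,10) (14,0) (22,3) (22,8) (20,11)]:
  edge (13,10)–(14,0): crosses AB
  edge (14,0)–(22,3): crosses AB
  edge (22,3)–(22,8): clear
  edge (22,8)–(20,11): clear
  edge (20,11)–(13,10): clear
  → BLOCKED
Obstacle 2 [(4,10) (5,0) (7,0) (10,6) (5,11)]:
  edge (4,10)–(5,0): clear
  edge (5,0)–(7,0): clear
  edge (7,0)–(10,6): clear
  edge (10,6)–(5,11): clear
  edge (5,11)–(4,10): clear
  midpoint (31/2,1/2) outside
  → clear
Obstacle 3 [(0,24) (1,13) (10,21)]:
  edge (0,24)–(1,13): clear
  edge (1,13)–(10,21): clear
  edge (10,21)–(0,24): clear
  midpoint (31/2,1/2) outside
  → clear

BLOCKED by obstacle 1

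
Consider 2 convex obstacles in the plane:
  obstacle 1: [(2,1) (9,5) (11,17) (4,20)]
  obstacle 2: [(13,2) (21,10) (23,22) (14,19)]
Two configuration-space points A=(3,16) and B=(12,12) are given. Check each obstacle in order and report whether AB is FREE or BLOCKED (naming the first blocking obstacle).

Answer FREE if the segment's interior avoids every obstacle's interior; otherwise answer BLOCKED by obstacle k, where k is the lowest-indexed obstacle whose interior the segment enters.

Obstacle 1 [(2,1) (9,5) (11,17) (4,20)]:
  edge (2,1)–(9,5): clear
  edge (9,5)–(11,17): crosses AB
  edge (11,17)–(4,20): clear
  edge (4,20)–(2,1): crosses AB
  → BLOCKED
Obstacle 2 [(13,2) (21,10) (23,22) (14,19)]:
  edge (13,2)–(21,10): clear
  edge (21,10)–(23,22): clear
  edge (23,22)–(14,19): clear
  edge (14,19)–(13,2): clear
  midpoint (15/2,14) outside
  → clear

BLOCKED by obstacle 1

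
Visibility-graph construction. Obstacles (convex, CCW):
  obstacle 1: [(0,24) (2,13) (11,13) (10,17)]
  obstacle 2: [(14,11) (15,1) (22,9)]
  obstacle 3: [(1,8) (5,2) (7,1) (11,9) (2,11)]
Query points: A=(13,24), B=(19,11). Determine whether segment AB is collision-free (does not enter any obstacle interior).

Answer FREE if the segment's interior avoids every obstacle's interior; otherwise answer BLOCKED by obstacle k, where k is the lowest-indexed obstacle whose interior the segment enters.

FREE

Obstacle 1 [(0,24) (2,13) (11,13) (10,17)]:
  edge (0,24)–(2,13): clear
  edge (2,13)–(11,13): clear
  edge (11,13)–(10,17): clear
  edge (10,17)–(0,24): clear
  midpoint (16,35/2) outside
  → clear
Obstacle 2 [(14,11) (15,1) (22,9)]:
  edge (14,11)–(15,1): clear
  edge (15,1)–(22,9): clear
  edge (22,9)–(14,11): clear
  midpoint (16,35/2) outside
  → clear
Obstacle 3 [(1,8) (5,2) (7,1) (11,9) (2,11)]:
  edge (1,8)–(5,2): clear
  edge (5,2)–(7,1): clear
  edge (7,1)–(11,9): clear
  edge (11,9)–(2,11): clear
  edge (2,11)–(1,8): clear
  midpoint (16,35/2) outside
  → clear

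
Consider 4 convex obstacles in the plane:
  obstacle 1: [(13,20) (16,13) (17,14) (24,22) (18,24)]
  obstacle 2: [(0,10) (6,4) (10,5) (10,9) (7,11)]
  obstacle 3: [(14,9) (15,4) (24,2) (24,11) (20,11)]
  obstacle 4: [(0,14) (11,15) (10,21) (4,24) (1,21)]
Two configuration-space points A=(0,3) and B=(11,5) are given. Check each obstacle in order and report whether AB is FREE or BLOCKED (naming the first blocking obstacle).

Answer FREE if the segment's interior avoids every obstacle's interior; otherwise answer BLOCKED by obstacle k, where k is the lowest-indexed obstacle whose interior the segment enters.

Obstacle 1 [(13,20) (16,13) (17,14) (24,22) (18,24)]:
  edge (13,20)–(16,13): clear
  edge (16,13)–(17,14): clear
  edge (17,14)–(24,22): clear
  edge (24,22)–(18,24): clear
  edge (18,24)–(13,20): clear
  midpoint (11/2,4) outside
  → clear
Obstacle 2 [(0,10) (6,4) (10,5) (10,9) (7,11)]:
  edge (0,10)–(6,4): crosses AB
  edge (6,4)–(10,5): crosses AB
  edge (10,5)–(10,9): clear
  edge (10,9)–(7,11): clear
  edge (7,11)–(0,10): clear
  → BLOCKED
Obstacle 3 [(14,9) (15,4) (24,2) (24,11) (20,11)]:
  edge (14,9)–(15,4): clear
  edge (15,4)–(24,2): clear
  edge (24,2)–(24,11): clear
  edge (24,11)–(20,11): clear
  edge (20,11)–(14,9): clear
  midpoint (11/2,4) outside
  → clear
Obstacle 4 [(0,14) (11,15) (10,21) (4,24) (1,21)]:
  edge (0,14)–(11,15): clear
  edge (11,15)–(10,21): clear
  edge (10,21)–(4,24): clear
  edge (4,24)–(1,21): clear
  edge (1,21)–(0,14): clear
  midpoint (11/2,4) outside
  → clear

BLOCKED by obstacle 2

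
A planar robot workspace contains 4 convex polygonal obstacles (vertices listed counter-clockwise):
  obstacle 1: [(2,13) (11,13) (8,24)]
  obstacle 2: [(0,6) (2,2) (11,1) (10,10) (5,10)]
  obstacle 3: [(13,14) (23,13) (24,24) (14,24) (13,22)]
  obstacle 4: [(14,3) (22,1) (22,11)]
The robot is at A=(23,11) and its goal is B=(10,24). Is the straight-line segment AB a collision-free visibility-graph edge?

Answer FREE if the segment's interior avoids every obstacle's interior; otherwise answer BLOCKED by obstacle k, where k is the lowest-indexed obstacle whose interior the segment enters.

BLOCKED by obstacle 3

Obstacle 1 [(2,13) (11,13) (8,24)]:
  edge (2,13)–(11,13): clear
  edge (11,13)–(8,24): clear
  edge (8,24)–(2,13): clear
  midpoint (33/2,35/2) outside
  → clear
Obstacle 2 [(0,6) (2,2) (11,1) (10,10) (5,10)]:
  edge (0,6)–(2,2): clear
  edge (2,2)–(11,1): clear
  edge (11,1)–(10,10): clear
  edge (10,10)–(5,10): clear
  edge (5,10)–(0,6): clear
  midpoint (33/2,35/2) outside
  → clear
Obstacle 3 [(13,14) (23,13) (24,24) (14,24) (13,22)]:
  edge (13,14)–(23,13): crosses AB
  edge (23,13)–(24,24): clear
  edge (24,24)–(14,24): clear
  edge (14,24)–(13,22): clear
  edge (13,22)–(13,14): crosses AB
  → BLOCKED
Obstacle 4 [(14,3) (22,1) (22,11)]:
  edge (14,3)–(22,1): clear
  edge (22,1)–(22,11): clear
  edge (22,11)–(14,3): clear
  midpoint (33/2,35/2) outside
  → clear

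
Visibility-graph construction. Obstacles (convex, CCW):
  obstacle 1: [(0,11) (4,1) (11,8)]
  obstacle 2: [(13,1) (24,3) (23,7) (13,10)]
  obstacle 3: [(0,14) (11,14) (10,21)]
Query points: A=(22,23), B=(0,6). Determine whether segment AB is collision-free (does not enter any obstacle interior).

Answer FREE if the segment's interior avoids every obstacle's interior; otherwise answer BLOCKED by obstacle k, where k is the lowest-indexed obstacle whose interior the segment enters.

BLOCKED by obstacle 1

Obstacle 1 [(0,11) (4,1) (11,8)]:
  edge (0,11)–(4,1): crosses AB
  edge (4,1)–(11,8): clear
  edge (11,8)–(0,11): crosses AB
  → BLOCKED
Obstacle 2 [(13,1) (24,3) (23,7) (13,10)]:
  edge (13,1)–(24,3): clear
  edge (24,3)–(23,7): clear
  edge (23,7)–(13,10): clear
  edge (13,10)–(13,1): clear
  midpoint (11,29/2) outside
  → clear
Obstacle 3 [(0,14) (11,14) (10,21)]:
  edge (0,14)–(11,14): crosses AB
  edge (11,14)–(10,21): crosses AB
  edge (10,21)–(0,14): clear
  → BLOCKED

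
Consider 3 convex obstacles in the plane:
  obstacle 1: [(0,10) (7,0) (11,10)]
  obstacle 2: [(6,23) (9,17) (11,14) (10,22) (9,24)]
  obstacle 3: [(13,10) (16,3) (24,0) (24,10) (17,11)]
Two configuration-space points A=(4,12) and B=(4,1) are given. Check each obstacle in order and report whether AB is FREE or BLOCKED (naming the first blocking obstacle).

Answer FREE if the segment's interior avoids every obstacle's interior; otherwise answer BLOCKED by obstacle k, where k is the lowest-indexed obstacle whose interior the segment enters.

Obstacle 1 [(0,10) (7,0) (11,10)]:
  edge (0,10)–(7,0): crosses AB
  edge (7,0)–(11,10): clear
  edge (11,10)–(0,10): crosses AB
  → BLOCKED
Obstacle 2 [(6,23) (9,17) (11,14) (10,22) (9,24)]:
  edge (6,23)–(9,17): clear
  edge (9,17)–(11,14): clear
  edge (11,14)–(10,22): clear
  edge (10,22)–(9,24): clear
  edge (9,24)–(6,23): clear
  midpoint (4,13/2) outside
  → clear
Obstacle 3 [(13,10) (16,3) (24,0) (24,10) (17,11)]:
  edge (13,10)–(16,3): clear
  edge (16,3)–(24,0): clear
  edge (24,0)–(24,10): clear
  edge (24,10)–(17,11): clear
  edge (17,11)–(13,10): clear
  midpoint (4,13/2) outside
  → clear

BLOCKED by obstacle 1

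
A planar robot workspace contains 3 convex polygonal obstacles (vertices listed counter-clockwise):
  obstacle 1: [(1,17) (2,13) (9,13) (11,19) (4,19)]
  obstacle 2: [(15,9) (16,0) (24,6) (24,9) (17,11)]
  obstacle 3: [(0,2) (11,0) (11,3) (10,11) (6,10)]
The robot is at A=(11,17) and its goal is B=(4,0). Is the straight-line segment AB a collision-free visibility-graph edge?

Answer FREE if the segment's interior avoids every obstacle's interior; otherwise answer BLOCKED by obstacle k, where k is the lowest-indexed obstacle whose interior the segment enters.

BLOCKED by obstacle 3

Obstacle 1 [(1,17) (2,13) (9,13) (11,19) (4,19)]:
  edge (1,17)–(2,13): clear
  edge (2,13)–(9,13): clear
  edge (9,13)–(11,19): clear
  edge (11,19)–(4,19): clear
  edge (4,19)–(1,17): clear
  midpoint (15/2,17/2) outside
  → clear
Obstacle 2 [(15,9) (16,0) (24,6) (24,9) (17,11)]:
  edge (15,9)–(16,0): clear
  edge (16,0)–(24,6): clear
  edge (24,6)–(24,9): clear
  edge (24,9)–(17,11): clear
  edge (17,11)–(15,9): clear
  midpoint (15/2,17/2) outside
  → clear
Obstacle 3 [(0,2) (11,0) (11,3) (10,11) (6,10)]:
  edge (0,2)–(11,0): crosses AB
  edge (11,0)–(11,3): clear
  edge (11,3)–(10,11): clear
  edge (10,11)–(6,10): crosses AB
  edge (6,10)–(0,2): clear
  → BLOCKED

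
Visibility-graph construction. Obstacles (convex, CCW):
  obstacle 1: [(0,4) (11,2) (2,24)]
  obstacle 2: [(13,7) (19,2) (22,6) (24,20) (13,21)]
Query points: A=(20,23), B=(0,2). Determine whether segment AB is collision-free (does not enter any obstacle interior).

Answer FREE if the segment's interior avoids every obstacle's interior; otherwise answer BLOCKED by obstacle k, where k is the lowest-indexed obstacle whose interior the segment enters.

Obstacle 1 [(0,4) (11,2) (2,24)]:
  edge (0,4)–(11,2): crosses AB
  edge (11,2)–(2,24): crosses AB
  edge (2,24)–(0,4): clear
  → BLOCKED
Obstacle 2 [(13,7) (19,2) (22,6) (24,20) (13,21)]:
  edge (13,7)–(19,2): clear
  edge (19,2)–(22,6): clear
  edge (22,6)–(24,20): clear
  edge (24,20)–(13,21): crosses AB
  edge (13,21)–(13,7): crosses AB
  → BLOCKED

BLOCKED by obstacle 1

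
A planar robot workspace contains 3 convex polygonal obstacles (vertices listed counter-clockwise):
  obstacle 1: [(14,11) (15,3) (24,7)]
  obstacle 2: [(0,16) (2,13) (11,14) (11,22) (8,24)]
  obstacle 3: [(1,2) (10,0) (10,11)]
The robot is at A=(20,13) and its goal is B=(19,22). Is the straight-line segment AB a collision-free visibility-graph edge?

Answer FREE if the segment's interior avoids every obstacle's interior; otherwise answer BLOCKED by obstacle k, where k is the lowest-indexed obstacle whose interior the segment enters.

FREE

Obstacle 1 [(14,11) (15,3) (24,7)]:
  edge (14,11)–(15,3): clear
  edge (15,3)–(24,7): clear
  edge (24,7)–(14,11): clear
  midpoint (39/2,35/2) outside
  → clear
Obstacle 2 [(0,16) (2,13) (11,14) (11,22) (8,24)]:
  edge (0,16)–(2,13): clear
  edge (2,13)–(11,14): clear
  edge (11,14)–(11,22): clear
  edge (11,22)–(8,24): clear
  edge (8,24)–(0,16): clear
  midpoint (39/2,35/2) outside
  → clear
Obstacle 3 [(1,2) (10,0) (10,11)]:
  edge (1,2)–(10,0): clear
  edge (10,0)–(10,11): clear
  edge (10,11)–(1,2): clear
  midpoint (39/2,35/2) outside
  → clear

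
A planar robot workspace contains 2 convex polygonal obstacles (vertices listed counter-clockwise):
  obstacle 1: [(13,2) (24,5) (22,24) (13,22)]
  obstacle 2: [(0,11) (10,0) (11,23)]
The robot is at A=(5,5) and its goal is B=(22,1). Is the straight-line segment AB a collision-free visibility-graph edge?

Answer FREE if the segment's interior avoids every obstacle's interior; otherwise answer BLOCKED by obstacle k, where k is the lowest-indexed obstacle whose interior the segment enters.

Obstacle 1 [(13,2) (24,5) (22,24) (13,22)]:
  edge (13,2)–(24,5): crosses AB
  edge (24,5)–(22,24): clear
  edge (22,24)–(13,22): clear
  edge (13,22)–(13,2): crosses AB
  → BLOCKED
Obstacle 2 [(0,11) (10,0) (11,23)]:
  edge (0,11)–(10,0): crosses AB
  edge (10,0)–(11,23): crosses AB
  edge (11,23)–(0,11): clear
  → BLOCKED

BLOCKED by obstacle 1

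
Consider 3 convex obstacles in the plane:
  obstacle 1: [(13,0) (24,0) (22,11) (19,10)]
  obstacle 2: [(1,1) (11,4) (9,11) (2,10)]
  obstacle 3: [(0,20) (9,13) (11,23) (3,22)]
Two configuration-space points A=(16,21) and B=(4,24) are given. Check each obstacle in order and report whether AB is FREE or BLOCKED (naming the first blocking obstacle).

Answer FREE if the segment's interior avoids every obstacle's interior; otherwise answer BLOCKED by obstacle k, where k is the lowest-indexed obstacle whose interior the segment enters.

BLOCKED by obstacle 3

Obstacle 1 [(13,0) (24,0) (22,11) (19,10)]:
  edge (13,0)–(24,0): clear
  edge (24,0)–(22,11): clear
  edge (22,11)–(19,10): clear
  edge (19,10)–(13,0): clear
  midpoint (10,45/2) outside
  → clear
Obstacle 2 [(1,1) (11,4) (9,11) (2,10)]:
  edge (1,1)–(11,4): clear
  edge (11,4)–(9,11): clear
  edge (9,11)–(2,10): clear
  edge (2,10)–(1,1): clear
  midpoint (10,45/2) outside
  → clear
Obstacle 3 [(0,20) (9,13) (11,23) (3,22)]:
  edge (0,20)–(9,13): clear
  edge (9,13)–(11,23): crosses AB
  edge (11,23)–(3,22): crosses AB
  edge (3,22)–(0,20): clear
  → BLOCKED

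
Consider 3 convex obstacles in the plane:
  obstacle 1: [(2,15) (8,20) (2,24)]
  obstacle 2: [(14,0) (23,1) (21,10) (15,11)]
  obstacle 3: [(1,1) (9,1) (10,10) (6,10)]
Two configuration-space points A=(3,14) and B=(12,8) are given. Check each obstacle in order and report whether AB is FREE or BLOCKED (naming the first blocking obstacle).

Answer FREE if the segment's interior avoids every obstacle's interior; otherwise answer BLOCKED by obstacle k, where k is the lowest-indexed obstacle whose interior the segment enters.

BLOCKED by obstacle 3

Obstacle 1 [(2,15) (8,20) (2,24)]:
  edge (2,15)–(8,20): clear
  edge (8,20)–(2,24): clear
  edge (2,24)–(2,15): clear
  midpoint (15/2,11) outside
  → clear
Obstacle 2 [(14,0) (23,1) (21,10) (15,11)]:
  edge (14,0)–(23,1): clear
  edge (23,1)–(21,10): clear
  edge (21,10)–(15,11): clear
  edge (15,11)–(14,0): clear
  midpoint (15/2,11) outside
  → clear
Obstacle 3 [(1,1) (9,1) (10,10) (6,10)]:
  edge (1,1)–(9,1): clear
  edge (9,1)–(10,10): crosses AB
  edge (10,10)–(6,10): crosses AB
  edge (6,10)–(1,1): clear
  → BLOCKED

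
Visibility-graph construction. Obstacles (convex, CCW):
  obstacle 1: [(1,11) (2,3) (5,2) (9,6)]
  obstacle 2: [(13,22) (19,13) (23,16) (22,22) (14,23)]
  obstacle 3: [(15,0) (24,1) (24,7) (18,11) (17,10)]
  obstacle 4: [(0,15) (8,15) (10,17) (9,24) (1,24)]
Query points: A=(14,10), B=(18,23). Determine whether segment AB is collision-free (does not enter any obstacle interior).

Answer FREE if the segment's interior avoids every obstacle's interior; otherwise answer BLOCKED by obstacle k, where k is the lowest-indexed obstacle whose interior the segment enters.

BLOCKED by obstacle 2

Obstacle 1 [(1,11) (2,3) (5,2) (9,6)]:
  edge (1,11)–(2,3): clear
  edge (2,3)–(5,2): clear
  edge (5,2)–(9,6): clear
  edge (9,6)–(1,11): clear
  midpoint (16,33/2) outside
  → clear
Obstacle 2 [(13,22) (19,13) (23,16) (22,22) (14,23)]:
  edge (13,22)–(19,13): crosses AB
  edge (19,13)–(23,16): clear
  edge (23,16)–(22,22): clear
  edge (22,22)–(14,23): crosses AB
  edge (14,23)–(13,22): clear
  → BLOCKED
Obstacle 3 [(15,0) (24,1) (24,7) (18,11) (17,10)]:
  edge (15,0)–(24,1): clear
  edge (24,1)–(24,7): clear
  edge (24,7)–(18,11): clear
  edge (18,11)–(17,10): clear
  edge (17,10)–(15,0): clear
  midpoint (16,33/2) outside
  → clear
Obstacle 4 [(0,15) (8,15) (10,17) (9,24) (1,24)]:
  edge (0,15)–(8,15): clear
  edge (8,15)–(10,17): clear
  edge (10,17)–(9,24): clear
  edge (9,24)–(1,24): clear
  edge (1,24)–(0,15): clear
  midpoint (16,33/2) outside
  → clear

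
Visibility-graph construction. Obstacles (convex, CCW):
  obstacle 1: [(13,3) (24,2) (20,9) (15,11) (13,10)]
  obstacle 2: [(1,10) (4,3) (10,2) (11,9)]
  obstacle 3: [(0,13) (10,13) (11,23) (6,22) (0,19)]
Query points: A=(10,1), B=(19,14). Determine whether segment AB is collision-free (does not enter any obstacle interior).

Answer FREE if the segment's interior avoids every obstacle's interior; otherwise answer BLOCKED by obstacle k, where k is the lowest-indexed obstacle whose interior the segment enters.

Obstacle 1 [(13,3) (24,2) (20,9) (15,11) (13,10)]:
  edge (13,3)–(24,2): clear
  edge (24,2)–(20,9): clear
  edge (20,9)–(15,11): crosses AB
  edge (15,11)–(13,10): clear
  edge (13,10)–(13,3): crosses AB
  → BLOCKED
Obstacle 2 [(1,10) (4,3) (10,2) (11,9)]:
  edge (1,10)–(4,3): clear
  edge (4,3)–(10,2): clear
  edge (10,2)–(11,9): clear
  edge (11,9)–(1,10): clear
  midpoint (29/2,15/2) outside
  → clear
Obstacle 3 [(0,13) (10,13) (11,23) (6,22) (0,19)]:
  edge (0,13)–(10,13): clear
  edge (10,13)–(11,23): clear
  edge (11,23)–(6,22): clear
  edge (6,22)–(0,19): clear
  edge (0,19)–(0,13): clear
  midpoint (29/2,15/2) outside
  → clear

BLOCKED by obstacle 1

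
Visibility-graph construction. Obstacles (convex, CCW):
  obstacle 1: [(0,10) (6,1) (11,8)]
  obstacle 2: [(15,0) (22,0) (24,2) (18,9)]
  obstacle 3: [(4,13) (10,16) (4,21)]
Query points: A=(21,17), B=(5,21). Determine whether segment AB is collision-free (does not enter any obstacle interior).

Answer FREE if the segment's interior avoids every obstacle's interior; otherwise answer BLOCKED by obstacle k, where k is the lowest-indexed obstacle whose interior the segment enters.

FREE

Obstacle 1 [(0,10) (6,1) (11,8)]:
  edge (0,10)–(6,1): clear
  edge (6,1)–(11,8): clear
  edge (11,8)–(0,10): clear
  midpoint (13,19) outside
  → clear
Obstacle 2 [(15,0) (22,0) (24,2) (18,9)]:
  edge (15,0)–(22,0): clear
  edge (22,0)–(24,2): clear
  edge (24,2)–(18,9): clear
  edge (18,9)–(15,0): clear
  midpoint (13,19) outside
  → clear
Obstacle 3 [(4,13) (10,16) (4,21)]:
  edge (4,13)–(10,16): clear
  edge (10,16)–(4,21): clear
  edge (4,21)–(4,13): clear
  midpoint (13,19) outside
  → clear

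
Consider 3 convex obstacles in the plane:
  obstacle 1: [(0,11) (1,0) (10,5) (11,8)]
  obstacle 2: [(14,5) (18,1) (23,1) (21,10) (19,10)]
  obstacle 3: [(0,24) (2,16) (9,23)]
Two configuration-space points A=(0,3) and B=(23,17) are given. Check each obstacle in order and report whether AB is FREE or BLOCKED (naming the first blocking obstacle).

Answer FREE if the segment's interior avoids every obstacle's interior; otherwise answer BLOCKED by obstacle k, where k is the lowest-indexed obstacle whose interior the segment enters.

Obstacle 1 [(0,11) (1,0) (10,5) (11,8)]:
  edge (0,11)–(1,0): crosses AB
  edge (1,0)–(10,5): clear
  edge (10,5)–(11,8): clear
  edge (11,8)–(0,11): crosses AB
  → BLOCKED
Obstacle 2 [(14,5) (18,1) (23,1) (21,10) (19,10)]:
  edge (14,5)–(18,1): clear
  edge (18,1)–(23,1): clear
  edge (23,1)–(21,10): clear
  edge (21,10)–(19,10): clear
  edge (19,10)–(14,5): clear
  midpoint (23/2,10) outside
  → clear
Obstacle 3 [(0,24) (2,16) (9,23)]:
  edge (0,24)–(2,16): clear
  edge (2,16)–(9,23): clear
  edge (9,23)–(0,24): clear
  midpoint (23/2,10) outside
  → clear

BLOCKED by obstacle 1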